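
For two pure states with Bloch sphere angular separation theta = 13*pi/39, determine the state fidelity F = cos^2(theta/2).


For states separated by angle theta on Bloch sphere:
F = cos^2(theta/2)
theta = 13*pi/39 = 1.0472
theta/2 = 0.5236
cos(theta/2) = 0.8660
F = 0.7500

0.7500


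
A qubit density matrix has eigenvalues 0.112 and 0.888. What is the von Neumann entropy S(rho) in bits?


S = -p*log2(p) - (1-p)*log2(1-p)
p = 0.1120, 1-p = 0.8880
= -0.1120 * log2(0.1120) - 0.8880 * log2(0.8880)
= -(-0.3537) - (-0.1522)
= 0.5059

0.5059


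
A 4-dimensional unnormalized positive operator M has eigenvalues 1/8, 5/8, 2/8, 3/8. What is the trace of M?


tr(M) = sum of eigenvalues
= 1/8 + 5/8 + 2/8 + 3/8
= 11/8
= 1.3750

1.3750


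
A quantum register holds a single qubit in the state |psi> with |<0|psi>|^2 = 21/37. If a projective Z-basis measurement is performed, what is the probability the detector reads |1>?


|alpha|^2 = 21/37 = 0.5676
|beta|^2 = 1 - 21/37 = 16/37 = 0.4324
P(|1>) = |beta|^2 = 0.4324

0.4324


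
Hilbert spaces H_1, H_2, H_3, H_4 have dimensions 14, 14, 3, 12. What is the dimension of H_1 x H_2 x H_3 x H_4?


dim(H_1 x H_2 x H_3 x H_4) = 14 * 14 * 3 * 12
= 196 * 3 * 12
= 588 * 12
= 7056

7056


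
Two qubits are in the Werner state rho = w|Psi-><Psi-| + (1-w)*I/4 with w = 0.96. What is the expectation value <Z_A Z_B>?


|Psi-> = (|01> - |10>)/sqrt(2)
For the pure Bell state, <Z_A Z_B> = -1 (Bell-state Pauli correlator).
The maximally-mixed part I/4 has tr(I/4 * P tensor P) = 0 for any traceless Pauli P.
So <Z_A Z_B>_rho = w * (-1) + (1 - w) * 0
= 0.96 * (-1)
= -0.9600

-0.9600


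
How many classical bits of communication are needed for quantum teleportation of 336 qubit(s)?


Quantum teleportation requires 2 classical bits per qubit teleported.
336 qubit(s) -> 2 * 336 = 672 classical bits

672


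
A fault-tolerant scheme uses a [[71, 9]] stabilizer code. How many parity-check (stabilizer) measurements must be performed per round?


For an [[n,k]] stabilizer code:
Number of stabilizer generators = n - k
= 71 - 9
= 62

62


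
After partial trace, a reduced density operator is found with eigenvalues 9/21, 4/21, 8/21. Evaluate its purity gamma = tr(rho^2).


tr(rho^2) = sum of eigenvalues squared
= (9/21)^2 + (4/21)^2 + (8/21)^2
= (81 + 16 + 64) / 441
= 161/441
= 0.3651

0.3651


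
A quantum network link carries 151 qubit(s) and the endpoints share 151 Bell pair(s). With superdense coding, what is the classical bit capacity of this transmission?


Superdense coding allows 2 classical bits per shared entangled pair.
151 pair(s) -> 2 * 151 = 302 classical bits

302


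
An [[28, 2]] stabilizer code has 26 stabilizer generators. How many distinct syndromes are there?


Each stabilizer generator gives a binary (+1 or -1) measurement outcome.
With 26 independent generators:
Total syndromes = 2^26
= 67108864

67108864


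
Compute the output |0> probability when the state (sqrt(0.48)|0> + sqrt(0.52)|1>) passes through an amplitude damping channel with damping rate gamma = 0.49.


For amplitude damping with parameter gamma on state sqrt(a)|0> + sqrt(b)|1>:
alpha^2 = 0.48, beta^2 = 0.52
P(|0>) = alpha^2 + gamma * beta^2
= 0.48 + 0.49 * 0.52
= 0.48 + 0.2548
= 0.7348

0.7348


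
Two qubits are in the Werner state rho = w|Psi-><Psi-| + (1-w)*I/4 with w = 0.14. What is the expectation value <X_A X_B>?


|Psi-> = (|01> - |10>)/sqrt(2)
For the pure Bell state, <X_A X_B> = -1 (Bell-state Pauli correlator).
The maximally-mixed part I/4 has tr(I/4 * P tensor P) = 0 for any traceless Pauli P.
So <X_A X_B>_rho = w * (-1) + (1 - w) * 0
= 0.14 * (-1)
= -0.1400

-0.1400


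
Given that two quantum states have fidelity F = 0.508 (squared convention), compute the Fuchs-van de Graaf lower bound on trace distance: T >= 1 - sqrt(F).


Fuchs-van de Graaf (squared-fidelity convention): 1 - sqrt(F) <= T <= sqrt(1 - F).
Lower bound: T >= 1 - sqrt(F)
sqrt(F) = sqrt(0.508) = 0.7127
T >= 1 - 0.7127
T >= 0.2873

0.2873


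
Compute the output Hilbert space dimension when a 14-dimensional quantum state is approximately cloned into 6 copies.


Output space = H^(tensor 6) where dim(H) = 14
dim = 14^6
= 196 (after 2 factors)
= 2744 (after 3 factors)
= 38416 (after 4 factors)
= 537824 (after 5 factors)
= 7529536 (after 6 factors)
= 7529536

7529536


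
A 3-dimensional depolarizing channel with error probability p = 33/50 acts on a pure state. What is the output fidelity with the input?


F = (1-p) + p/d
= (1 - 0.6600) + 0.6600/3
= 0.3400 + 0.2200
= 0.5600

0.5600


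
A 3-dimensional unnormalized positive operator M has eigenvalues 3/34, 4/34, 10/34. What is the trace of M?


tr(M) = sum of eigenvalues
= 3/34 + 4/34 + 10/34
= 17/34
= 0.5000

0.5000


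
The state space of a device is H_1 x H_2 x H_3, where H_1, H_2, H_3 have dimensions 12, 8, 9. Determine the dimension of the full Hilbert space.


dim(H_1 x H_2 x H_3) = 12 * 8 * 9
= 96 * 9
= 864

864


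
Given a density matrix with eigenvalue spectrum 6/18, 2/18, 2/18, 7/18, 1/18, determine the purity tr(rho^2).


tr(rho^2) = sum of eigenvalues squared
= (6/18)^2 + (2/18)^2 + (2/18)^2 + (7/18)^2 + (1/18)^2
= (36 + 4 + 4 + 49 + 1) / 324
= 94/324
= 0.2901

0.2901


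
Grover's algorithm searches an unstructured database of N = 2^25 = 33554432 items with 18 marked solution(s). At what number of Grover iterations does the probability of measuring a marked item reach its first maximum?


After j Grover iterations the success probability is P(j) = sin^2((2j+1)*theta), where sin(theta) = sqrt(k/N).
N = 2^25 = 33554432, k = 18
sin(theta) = sqrt(k/N) = 0.000732421875
theta = arcsin(sqrt(k/N)) = 0.0007324219405 rad
P(j) reaches its first maximum when (2j+1)*theta is as close as possible to pi/2, i.e. j = round(pi/(4*theta) - 1/2).
pi/(4*theta) - 1/2 = 1071.8302
(For comparison, the common estimate pi/4 * sqrt(N/k) = 1072.3303; the exact maximiser is used here.)
Optimal iterations = 1072

1072


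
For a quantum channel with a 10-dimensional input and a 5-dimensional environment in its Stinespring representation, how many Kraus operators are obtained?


Tracing out the environment in an orthonormal basis {|i>_E} gives Kraus operators K_i = <i|_E U |0>_E.
Number of Kraus operators = dim(H_env) = d_env
= 5

5


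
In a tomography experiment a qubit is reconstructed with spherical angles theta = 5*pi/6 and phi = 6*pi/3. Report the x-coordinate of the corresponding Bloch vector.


theta = 2.6180, phi = 6.2832
r_x = sin(theta)*cos(phi) = 0.5000 * 1.0000
r_x = 0.5000

0.5000


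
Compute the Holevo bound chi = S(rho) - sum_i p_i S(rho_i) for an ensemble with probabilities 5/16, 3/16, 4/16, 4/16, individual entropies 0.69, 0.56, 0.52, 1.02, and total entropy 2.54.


chi = S(rho) - sum_i p_i * S(rho_i)
Weighted entropy = 5/16 * 0.69 + 3/16 * 0.56 + 4/16 * 0.52 + 4/16 * 1.02
= 0.7056
chi = 2.54 - 0.7056
= 1.8344

1.8344


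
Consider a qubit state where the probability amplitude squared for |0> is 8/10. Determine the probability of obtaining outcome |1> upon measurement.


|alpha|^2 = 8/10 = 0.8000
|beta|^2 = 1 - 8/10 = 2/10 = 0.2000
P(|1>) = |beta|^2 = 0.2000

0.2000


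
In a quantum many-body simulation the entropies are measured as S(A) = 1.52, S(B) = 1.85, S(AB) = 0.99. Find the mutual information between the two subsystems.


I(A:B) = S(A) + S(B) - S(AB)
= 1.52 + 1.85 - 0.99
= 2.3800

2.3800


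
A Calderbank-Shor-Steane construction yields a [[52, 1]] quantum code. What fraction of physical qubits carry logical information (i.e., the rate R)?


Code rate R = k/n
= 1/52
= 0.0192

0.0192


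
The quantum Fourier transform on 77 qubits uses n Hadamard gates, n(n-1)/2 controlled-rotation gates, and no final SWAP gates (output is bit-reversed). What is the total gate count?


Hadamard gates: 77
Controlled rotations: n*(n-1)/2 = 77*76/2 = 2926
SWAP gates: 0 (omitted)
Total = 77 + 2926
= 3003

3003


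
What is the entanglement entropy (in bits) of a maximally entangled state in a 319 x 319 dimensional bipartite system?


For a maximally entangled state in d x d:
S = log2(d) = log2(319)
= 8.3174

8.3174


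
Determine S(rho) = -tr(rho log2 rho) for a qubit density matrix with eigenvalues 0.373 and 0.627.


S = -p*log2(p) - (1-p)*log2(1-p)
p = 0.3730, 1-p = 0.6270
= -0.3730 * log2(0.3730) - 0.6270 * log2(0.6270)
= -(-0.5307) - (-0.4223)
= 0.9529

0.9529


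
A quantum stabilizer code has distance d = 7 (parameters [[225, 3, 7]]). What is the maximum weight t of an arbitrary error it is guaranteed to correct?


Code parameters: [[225, 3, 7]], distance d = 7.
Number of correctable errors = floor((d-1)/2)
= floor((7 - 1)/2)
= floor(6/2)
= 3

3


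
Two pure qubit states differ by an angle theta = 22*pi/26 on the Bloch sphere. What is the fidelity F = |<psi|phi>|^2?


For states separated by angle theta on Bloch sphere:
F = cos^2(theta/2)
theta = 22*pi/26 = 2.6583
theta/2 = 1.3291
cos(theta/2) = 0.2393
F = 0.0573

0.0573


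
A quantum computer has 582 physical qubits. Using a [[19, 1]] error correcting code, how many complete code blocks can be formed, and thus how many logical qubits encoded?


Each code block uses 19 physical qubits for 1 logical qubit(s).
Number of complete blocks = floor(582 / 19) = 30
Logical qubits = 30 * 1
= 30

30


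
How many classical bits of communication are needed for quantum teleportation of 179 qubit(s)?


Quantum teleportation requires 2 classical bits per qubit teleported.
179 qubit(s) -> 2 * 179 = 358 classical bits

358


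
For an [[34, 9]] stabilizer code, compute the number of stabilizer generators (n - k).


For an [[n,k]] stabilizer code:
Number of stabilizer generators = n - k
= 34 - 9
= 25

25


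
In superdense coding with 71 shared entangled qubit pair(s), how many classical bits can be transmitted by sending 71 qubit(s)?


Superdense coding allows 2 classical bits per shared entangled pair.
71 pair(s) -> 2 * 71 = 142 classical bits

142


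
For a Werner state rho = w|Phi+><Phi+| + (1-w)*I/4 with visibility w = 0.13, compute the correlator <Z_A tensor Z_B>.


|Phi+> = (|00> + |11>)/sqrt(2)
For the pure Bell state, <Z_A Z_B> = +1 (Bell-state Pauli correlator).
The maximally-mixed part I/4 has tr(I/4 * P tensor P) = 0 for any traceless Pauli P.
So <Z_A Z_B>_rho = w * (+1) + (1 - w) * 0
= 0.13 * (+1)
= 0.1300

0.1300


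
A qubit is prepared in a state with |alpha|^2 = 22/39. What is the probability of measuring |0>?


|alpha|^2 = 22/39 = 0.5641
|beta|^2 = 1 - 22/39 = 17/39 = 0.4359
P(|0>) = |alpha|^2 = 0.5641

0.5641


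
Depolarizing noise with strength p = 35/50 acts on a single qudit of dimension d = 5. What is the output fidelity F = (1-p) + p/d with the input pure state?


F = (1-p) + p/d
= (1 - 0.7000) + 0.7000/5
= 0.3000 + 0.1400
= 0.4400

0.4400


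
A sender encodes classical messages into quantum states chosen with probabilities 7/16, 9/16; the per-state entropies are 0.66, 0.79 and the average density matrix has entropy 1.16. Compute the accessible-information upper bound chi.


chi = S(rho) - sum_i p_i * S(rho_i)
Weighted entropy = 7/16 * 0.66 + 9/16 * 0.79
= 0.7331
chi = 1.16 - 0.7331
= 0.4269

0.4269


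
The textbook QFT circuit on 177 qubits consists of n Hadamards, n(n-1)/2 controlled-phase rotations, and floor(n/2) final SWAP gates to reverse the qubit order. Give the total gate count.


Hadamard gates: 177
Controlled rotations: n*(n-1)/2 = 177*176/2 = 15576
SWAP gates: floor(n/2) = floor(177/2) = 88
Total = 177 + 15576 + 88
= 15841

15841


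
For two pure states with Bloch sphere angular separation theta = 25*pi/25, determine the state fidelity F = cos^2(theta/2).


For states separated by angle theta on Bloch sphere:
F = cos^2(theta/2)
theta = 25*pi/25 = 3.1416
theta/2 = 1.5708
cos(theta/2) = 0.0000
F = 0.0000

0.0000


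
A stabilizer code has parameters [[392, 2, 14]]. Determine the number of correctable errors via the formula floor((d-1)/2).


Code parameters: [[392, 2, 14]], distance d = 14.
Number of correctable errors = floor((d-1)/2)
= floor((14 - 1)/2)
= floor(13/2)
= 6

6


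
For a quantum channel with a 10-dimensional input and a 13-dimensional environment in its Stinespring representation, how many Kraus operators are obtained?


Tracing out the environment in an orthonormal basis {|i>_E} gives Kraus operators K_i = <i|_E U |0>_E.
Number of Kraus operators = dim(H_env) = d_env
= 13

13


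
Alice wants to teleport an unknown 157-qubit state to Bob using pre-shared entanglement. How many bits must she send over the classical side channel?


Quantum teleportation requires 2 classical bits per qubit teleported.
157 qubit(s) -> 2 * 157 = 314 classical bits

314


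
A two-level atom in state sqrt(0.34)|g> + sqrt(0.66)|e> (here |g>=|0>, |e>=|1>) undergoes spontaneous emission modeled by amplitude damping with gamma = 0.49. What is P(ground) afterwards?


For amplitude damping with parameter gamma on state sqrt(a)|0> + sqrt(b)|1>:
alpha^2 = 0.34, beta^2 = 0.66
P(|0>) = alpha^2 + gamma * beta^2
= 0.34 + 0.49 * 0.66
= 0.34 + 0.3234
= 0.6634

0.6634


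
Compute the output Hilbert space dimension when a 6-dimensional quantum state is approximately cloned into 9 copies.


Output space = H^(tensor 9) where dim(H) = 6
dim = 6^9
= 36 (after 2 factors)
= 216 (after 3 factors)
= 1296 (after 4 factors)
= 7776 (after 5 factors)
= 46656 (after 6 factors)
= 279936 (after 7 factors)
= 1679616 (after 8 factors)
= 10077696 (after 9 factors)
= 10077696

10077696


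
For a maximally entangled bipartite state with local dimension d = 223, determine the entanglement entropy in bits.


For a maximally entangled state in d x d:
S = log2(d) = log2(223)
= 7.8009

7.8009


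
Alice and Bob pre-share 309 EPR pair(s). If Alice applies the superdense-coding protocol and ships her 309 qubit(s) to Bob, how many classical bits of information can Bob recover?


Superdense coding allows 2 classical bits per shared entangled pair.
309 pair(s) -> 2 * 309 = 618 classical bits

618


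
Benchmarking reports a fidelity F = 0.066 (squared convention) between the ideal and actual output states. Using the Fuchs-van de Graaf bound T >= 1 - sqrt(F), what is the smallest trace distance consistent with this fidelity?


Fuchs-van de Graaf (squared-fidelity convention): 1 - sqrt(F) <= T <= sqrt(1 - F).
Lower bound: T >= 1 - sqrt(F)
sqrt(F) = sqrt(0.066) = 0.2569
T >= 1 - 0.2569
T >= 0.7431

0.7431


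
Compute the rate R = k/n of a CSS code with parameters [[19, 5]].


Code rate R = k/n
= 5/19
= 0.2632

0.2632


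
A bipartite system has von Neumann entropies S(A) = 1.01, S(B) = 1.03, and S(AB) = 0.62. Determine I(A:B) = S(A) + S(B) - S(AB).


I(A:B) = S(A) + S(B) - S(AB)
= 1.01 + 1.03 - 0.62
= 1.4200

1.4200


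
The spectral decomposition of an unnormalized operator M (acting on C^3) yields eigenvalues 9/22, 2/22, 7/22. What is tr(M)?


tr(M) = sum of eigenvalues
= 9/22 + 2/22 + 7/22
= 18/22
= 0.8182

0.8182


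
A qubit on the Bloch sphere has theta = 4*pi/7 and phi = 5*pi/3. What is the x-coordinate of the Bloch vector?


theta = 1.7952, phi = 5.2360
r_x = sin(theta)*cos(phi) = 0.9749 * 0.5000
r_x = 0.4875

0.4875


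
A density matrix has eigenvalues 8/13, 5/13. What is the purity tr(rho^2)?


tr(rho^2) = sum of eigenvalues squared
= (8/13)^2 + (5/13)^2
= (64 + 25) / 169
= 89/169
= 0.5266

0.5266


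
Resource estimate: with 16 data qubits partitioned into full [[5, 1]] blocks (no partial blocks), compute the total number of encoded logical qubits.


Each code block uses 5 physical qubits for 1 logical qubit(s).
Number of complete blocks = floor(16 / 5) = 3
Logical qubits = 3 * 1
= 3

3


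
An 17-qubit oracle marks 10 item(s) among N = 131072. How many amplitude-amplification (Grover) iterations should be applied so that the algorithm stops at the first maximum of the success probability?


After j Grover iterations the success probability is P(j) = sin^2((2j+1)*theta), where sin(theta) = sqrt(k/N).
N = 2^17 = 131072, k = 10
sin(theta) = sqrt(k/N) = 0.008734640537
theta = arcsin(sqrt(k/N)) = 0.008734751608 rad
P(j) reaches its first maximum when (2j+1)*theta is as close as possible to pi/2, i.e. j = round(pi/(4*theta) - 1/2).
pi/(4*theta) - 1/2 = 89.4165
(For comparison, the common estimate pi/4 * sqrt(N/k) = 89.9176; the exact maximiser is used here.)
Optimal iterations = 89

89


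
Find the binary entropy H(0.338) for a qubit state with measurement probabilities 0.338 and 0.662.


S = -p*log2(p) - (1-p)*log2(1-p)
p = 0.3380, 1-p = 0.6620
= -0.3380 * log2(0.3380) - 0.6620 * log2(0.6620)
= -(-0.5289) - (-0.3940)
= 0.9229

0.9229


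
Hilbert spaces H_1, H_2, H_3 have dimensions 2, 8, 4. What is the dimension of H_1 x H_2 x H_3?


dim(H_1 x H_2 x H_3) = 2 * 8 * 4
= 16 * 4
= 64

64


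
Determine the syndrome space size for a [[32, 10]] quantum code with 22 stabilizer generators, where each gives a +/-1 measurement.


Each stabilizer generator gives a binary (+1 or -1) measurement outcome.
With 22 independent generators:
Total syndromes = 2^22
= 4194304

4194304


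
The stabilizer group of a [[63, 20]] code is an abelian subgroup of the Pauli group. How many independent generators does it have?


For an [[n,k]] stabilizer code:
Number of stabilizer generators = n - k
= 63 - 20
= 43

43


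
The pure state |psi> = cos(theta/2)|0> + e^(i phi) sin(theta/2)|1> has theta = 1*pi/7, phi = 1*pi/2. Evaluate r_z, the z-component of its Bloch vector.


theta = 0.4488, phi = 1.5708
r_z = cos(theta) = 0.9010

0.9010


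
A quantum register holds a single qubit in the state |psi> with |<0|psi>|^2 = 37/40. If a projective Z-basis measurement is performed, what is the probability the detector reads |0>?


|alpha|^2 = 37/40 = 0.9250
|beta|^2 = 1 - 37/40 = 3/40 = 0.0750
P(|0>) = |alpha|^2 = 0.9250

0.9250


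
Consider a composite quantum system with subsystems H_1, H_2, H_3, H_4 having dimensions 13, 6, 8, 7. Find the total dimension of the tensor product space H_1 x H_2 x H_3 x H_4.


dim(H_1 x H_2 x H_3 x H_4) = 13 * 6 * 8 * 7
= 78 * 8 * 7
= 624 * 7
= 4368

4368


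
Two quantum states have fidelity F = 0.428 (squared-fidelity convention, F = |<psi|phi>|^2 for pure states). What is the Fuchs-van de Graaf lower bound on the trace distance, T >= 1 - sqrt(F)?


Fuchs-van de Graaf (squared-fidelity convention): 1 - sqrt(F) <= T <= sqrt(1 - F).
Lower bound: T >= 1 - sqrt(F)
sqrt(F) = sqrt(0.428) = 0.6542
T >= 1 - 0.6542
T >= 0.3458

0.3458


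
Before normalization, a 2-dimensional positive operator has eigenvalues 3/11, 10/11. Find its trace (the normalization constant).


tr(M) = sum of eigenvalues
= 3/11 + 10/11
= 13/11
= 1.1818

1.1818


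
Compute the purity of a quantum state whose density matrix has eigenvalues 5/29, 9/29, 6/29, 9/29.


tr(rho^2) = sum of eigenvalues squared
= (5/29)^2 + (9/29)^2 + (6/29)^2 + (9/29)^2
= (25 + 81 + 36 + 81) / 841
= 223/841
= 0.2652

0.2652


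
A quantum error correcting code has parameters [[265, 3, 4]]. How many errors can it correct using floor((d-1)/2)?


Code parameters: [[265, 3, 4]], distance d = 4.
Number of correctable errors = floor((d-1)/2)
= floor((4 - 1)/2)
= floor(3/2)
= 1

1


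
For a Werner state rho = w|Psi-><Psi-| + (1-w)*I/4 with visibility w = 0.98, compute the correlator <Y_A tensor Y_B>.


|Psi-> = (|01> - |10>)/sqrt(2)
For the pure Bell state, <Y_A Y_B> = -1 (Bell-state Pauli correlator).
The maximally-mixed part I/4 has tr(I/4 * P tensor P) = 0 for any traceless Pauli P.
So <Y_A Y_B>_rho = w * (-1) + (1 - w) * 0
= 0.98 * (-1)
= -0.9800

-0.9800


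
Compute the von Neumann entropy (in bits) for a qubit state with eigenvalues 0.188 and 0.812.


S = -p*log2(p) - (1-p)*log2(1-p)
p = 0.1880, 1-p = 0.8120
= -0.1880 * log2(0.1880) - 0.8120 * log2(0.8120)
= -(-0.4533) - (-0.2440)
= 0.6973

0.6973


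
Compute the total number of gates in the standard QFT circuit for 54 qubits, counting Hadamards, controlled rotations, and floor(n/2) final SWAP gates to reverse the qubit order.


Hadamard gates: 54
Controlled rotations: n*(n-1)/2 = 54*53/2 = 1431
SWAP gates: floor(n/2) = floor(54/2) = 27
Total = 54 + 1431 + 27
= 1512

1512


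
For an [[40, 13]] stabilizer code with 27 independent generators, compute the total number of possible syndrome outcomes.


Each stabilizer generator gives a binary (+1 or -1) measurement outcome.
With 27 independent generators:
Total syndromes = 2^27
= 134217728

134217728


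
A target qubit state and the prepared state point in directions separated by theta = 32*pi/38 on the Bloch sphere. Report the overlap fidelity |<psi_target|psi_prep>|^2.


For states separated by angle theta on Bloch sphere:
F = cos^2(theta/2)
theta = 32*pi/38 = 2.6456
theta/2 = 1.3228
cos(theta/2) = 0.2455
F = 0.0603

0.0603


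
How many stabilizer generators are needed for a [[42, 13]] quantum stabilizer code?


For an [[n,k]] stabilizer code:
Number of stabilizer generators = n - k
= 42 - 13
= 29

29


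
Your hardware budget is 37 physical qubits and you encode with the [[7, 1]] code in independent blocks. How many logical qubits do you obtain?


Each code block uses 7 physical qubits for 1 logical qubit(s).
Number of complete blocks = floor(37 / 7) = 5
Logical qubits = 5 * 1
= 5

5


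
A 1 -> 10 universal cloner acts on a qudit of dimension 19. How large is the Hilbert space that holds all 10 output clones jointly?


Output space = H^(tensor 10) where dim(H) = 19
dim = 19^10
= 361 (after 2 factors)
= 6859 (after 3 factors)
= 130321 (after 4 factors)
= 2476099 (after 5 factors)
= 47045881 (after 6 factors)
= 893871739 (after 7 factors)
= 16983563041 (after 8 factors)
= 322687697779 (after 9 factors)
= 6131066257801 (after 10 factors)
= 6131066257801

6131066257801


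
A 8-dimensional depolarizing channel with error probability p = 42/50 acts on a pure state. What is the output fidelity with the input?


F = (1-p) + p/d
= (1 - 0.8400) + 0.8400/8
= 0.1600 + 0.1050
= 0.2650

0.2650


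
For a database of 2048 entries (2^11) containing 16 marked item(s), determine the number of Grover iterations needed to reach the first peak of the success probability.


After j Grover iterations the success probability is P(j) = sin^2((2j+1)*theta), where sin(theta) = sqrt(k/N).
N = 2^11 = 2048, k = 16
sin(theta) = sqrt(k/N) = 0.08838834765
theta = arcsin(sqrt(k/N)) = 0.08850384314 rad
P(j) reaches its first maximum when (2j+1)*theta is as close as possible to pi/2, i.e. j = round(pi/(4*theta) - 1/2).
pi/(4*theta) - 1/2 = 8.3742
(For comparison, the common estimate pi/4 * sqrt(N/k) = 8.8858; the exact maximiser is used here.)
Optimal iterations = 8

8


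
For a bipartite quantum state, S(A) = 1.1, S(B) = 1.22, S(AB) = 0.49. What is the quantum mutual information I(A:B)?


I(A:B) = S(A) + S(B) - S(AB)
= 1.1 + 1.22 - 0.49
= 1.8300

1.8300


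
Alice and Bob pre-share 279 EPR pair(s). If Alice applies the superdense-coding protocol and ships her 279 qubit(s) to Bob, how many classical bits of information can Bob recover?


Superdense coding allows 2 classical bits per shared entangled pair.
279 pair(s) -> 2 * 279 = 558 classical bits

558


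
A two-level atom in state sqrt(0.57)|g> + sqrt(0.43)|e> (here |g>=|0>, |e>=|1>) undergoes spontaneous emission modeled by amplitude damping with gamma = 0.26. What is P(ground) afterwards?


For amplitude damping with parameter gamma on state sqrt(a)|0> + sqrt(b)|1>:
alpha^2 = 0.57, beta^2 = 0.43
P(|0>) = alpha^2 + gamma * beta^2
= 0.57 + 0.26 * 0.43
= 0.57 + 0.1118
= 0.6818

0.6818


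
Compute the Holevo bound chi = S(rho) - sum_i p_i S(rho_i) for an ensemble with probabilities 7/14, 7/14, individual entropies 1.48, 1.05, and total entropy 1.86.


chi = S(rho) - sum_i p_i * S(rho_i)
Weighted entropy = 7/14 * 1.48 + 7/14 * 1.05
= 1.2650
chi = 1.86 - 1.2650
= 0.5950

0.5950


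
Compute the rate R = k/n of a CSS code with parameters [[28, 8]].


Code rate R = k/n
= 8/28
= 0.2857

0.2857


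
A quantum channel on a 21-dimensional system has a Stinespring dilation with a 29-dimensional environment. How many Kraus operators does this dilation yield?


Tracing out the environment in an orthonormal basis {|i>_E} gives Kraus operators K_i = <i|_E U |0>_E.
Number of Kraus operators = dim(H_env) = d_env
= 29

29


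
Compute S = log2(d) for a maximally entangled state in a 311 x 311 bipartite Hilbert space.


For a maximally entangled state in d x d:
S = log2(d) = log2(311)
= 8.2808

8.2808


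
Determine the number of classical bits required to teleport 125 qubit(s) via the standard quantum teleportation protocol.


Quantum teleportation requires 2 classical bits per qubit teleported.
125 qubit(s) -> 2 * 125 = 250 classical bits

250


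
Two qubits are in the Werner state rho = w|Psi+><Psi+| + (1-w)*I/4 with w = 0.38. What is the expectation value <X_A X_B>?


|Psi+> = (|01> + |10>)/sqrt(2)
For the pure Bell state, <X_A X_B> = +1 (Bell-state Pauli correlator).
The maximally-mixed part I/4 has tr(I/4 * P tensor P) = 0 for any traceless Pauli P.
So <X_A X_B>_rho = w * (+1) + (1 - w) * 0
= 0.38 * (+1)
= 0.3800

0.3800


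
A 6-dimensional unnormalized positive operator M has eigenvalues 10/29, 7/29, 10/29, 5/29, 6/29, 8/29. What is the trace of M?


tr(M) = sum of eigenvalues
= 10/29 + 7/29 + 10/29 + 5/29 + 6/29 + 8/29
= 46/29
= 1.5862

1.5862


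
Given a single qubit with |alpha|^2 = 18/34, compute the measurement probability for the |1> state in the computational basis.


|alpha|^2 = 18/34 = 0.5294
|beta|^2 = 1 - 18/34 = 16/34 = 0.4706
P(|1>) = |beta|^2 = 0.4706

0.4706


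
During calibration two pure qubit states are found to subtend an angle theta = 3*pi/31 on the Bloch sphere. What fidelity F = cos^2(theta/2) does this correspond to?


For states separated by angle theta on Bloch sphere:
F = cos^2(theta/2)
theta = 3*pi/31 = 0.3040
theta/2 = 0.1520
cos(theta/2) = 0.9885
F = 0.9771

0.9771


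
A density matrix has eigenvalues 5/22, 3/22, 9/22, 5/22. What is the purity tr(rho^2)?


tr(rho^2) = sum of eigenvalues squared
= (5/22)^2 + (3/22)^2 + (9/22)^2 + (5/22)^2
= (25 + 9 + 81 + 25) / 484
= 140/484
= 0.2893

0.2893


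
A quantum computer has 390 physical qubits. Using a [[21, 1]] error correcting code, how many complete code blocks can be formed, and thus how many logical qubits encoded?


Each code block uses 21 physical qubits for 1 logical qubit(s).
Number of complete blocks = floor(390 / 21) = 18
Logical qubits = 18 * 1
= 18

18


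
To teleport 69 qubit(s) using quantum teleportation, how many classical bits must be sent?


Quantum teleportation requires 2 classical bits per qubit teleported.
69 qubit(s) -> 2 * 69 = 138 classical bits

138


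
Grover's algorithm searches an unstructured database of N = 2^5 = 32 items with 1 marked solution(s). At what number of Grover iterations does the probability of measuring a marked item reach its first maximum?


After j Grover iterations the success probability is P(j) = sin^2((2j+1)*theta), where sin(theta) = sqrt(k/N).
N = 2^5 = 32, k = 1
sin(theta) = sqrt(k/N) = 0.1767766953
theta = arcsin(sqrt(k/N)) = 0.1777106008 rad
P(j) reaches its first maximum when (2j+1)*theta is as close as possible to pi/2, i.e. j = round(pi/(4*theta) - 1/2).
pi/(4*theta) - 1/2 = 3.9195
(For comparison, the common estimate pi/4 * sqrt(N/k) = 4.4429; the exact maximiser is used here.)
Optimal iterations = 4

4


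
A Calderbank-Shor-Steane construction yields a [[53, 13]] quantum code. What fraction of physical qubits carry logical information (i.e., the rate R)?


Code rate R = k/n
= 13/53
= 0.2453

0.2453


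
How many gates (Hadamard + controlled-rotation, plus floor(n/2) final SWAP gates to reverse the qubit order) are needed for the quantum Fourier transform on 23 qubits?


Hadamard gates: 23
Controlled rotations: n*(n-1)/2 = 23*22/2 = 253
SWAP gates: floor(n/2) = floor(23/2) = 11
Total = 23 + 253 + 11
= 287

287


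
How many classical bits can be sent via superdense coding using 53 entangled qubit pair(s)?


Superdense coding allows 2 classical bits per shared entangled pair.
53 pair(s) -> 2 * 53 = 106 classical bits

106


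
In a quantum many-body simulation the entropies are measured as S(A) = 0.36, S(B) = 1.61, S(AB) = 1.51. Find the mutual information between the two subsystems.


I(A:B) = S(A) + S(B) - S(AB)
= 0.36 + 1.61 - 1.51
= 0.4600

0.4600


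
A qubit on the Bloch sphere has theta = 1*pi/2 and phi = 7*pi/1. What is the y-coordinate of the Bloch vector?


theta = 1.5708, phi = 21.9911
r_y = sin(theta)*sin(phi) = 1.0000 * 0.0000
r_y = 0.0000

0.0000


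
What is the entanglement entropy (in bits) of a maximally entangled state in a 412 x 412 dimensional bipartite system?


For a maximally entangled state in d x d:
S = log2(d) = log2(412)
= 8.6865

8.6865


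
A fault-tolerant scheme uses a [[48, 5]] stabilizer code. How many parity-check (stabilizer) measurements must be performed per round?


For an [[n,k]] stabilizer code:
Number of stabilizer generators = n - k
= 48 - 5
= 43

43


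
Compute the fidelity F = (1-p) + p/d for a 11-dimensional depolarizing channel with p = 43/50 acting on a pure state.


F = (1-p) + p/d
= (1 - 0.8600) + 0.8600/11
= 0.1400 + 0.0782
= 0.2182

0.2182


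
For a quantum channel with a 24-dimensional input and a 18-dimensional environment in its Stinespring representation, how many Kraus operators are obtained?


Tracing out the environment in an orthonormal basis {|i>_E} gives Kraus operators K_i = <i|_E U |0>_E.
Number of Kraus operators = dim(H_env) = d_env
= 18

18


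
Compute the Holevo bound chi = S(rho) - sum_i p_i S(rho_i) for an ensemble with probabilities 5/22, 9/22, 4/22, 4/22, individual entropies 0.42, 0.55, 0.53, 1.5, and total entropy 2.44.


chi = S(rho) - sum_i p_i * S(rho_i)
Weighted entropy = 5/22 * 0.42 + 9/22 * 0.55 + 4/22 * 0.53 + 4/22 * 1.5
= 0.6895
chi = 2.44 - 0.6895
= 1.7505

1.7505


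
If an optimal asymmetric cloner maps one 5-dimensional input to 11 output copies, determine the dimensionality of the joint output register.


Output space = H^(tensor 11) where dim(H) = 5
dim = 5^11
= 25 (after 2 factors)
= 125 (after 3 factors)
= 625 (after 4 factors)
= 3125 (after 5 factors)
= 15625 (after 6 factors)
= 78125 (after 7 factors)
= 390625 (after 8 factors)
= 1953125 (after 9 factors)
= 9765625 (after 10 factors)
= 48828125 (after 11 factors)
= 48828125

48828125


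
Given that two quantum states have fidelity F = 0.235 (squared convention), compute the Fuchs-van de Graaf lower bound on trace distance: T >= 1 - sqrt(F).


Fuchs-van de Graaf (squared-fidelity convention): 1 - sqrt(F) <= T <= sqrt(1 - F).
Lower bound: T >= 1 - sqrt(F)
sqrt(F) = sqrt(0.235) = 0.4848
T >= 1 - 0.4848
T >= 0.5152

0.5152


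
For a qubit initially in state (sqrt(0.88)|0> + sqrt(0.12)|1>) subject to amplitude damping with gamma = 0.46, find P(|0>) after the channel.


For amplitude damping with parameter gamma on state sqrt(a)|0> + sqrt(b)|1>:
alpha^2 = 0.88, beta^2 = 0.12
P(|0>) = alpha^2 + gamma * beta^2
= 0.88 + 0.46 * 0.12
= 0.88 + 0.0552
= 0.9352

0.9352


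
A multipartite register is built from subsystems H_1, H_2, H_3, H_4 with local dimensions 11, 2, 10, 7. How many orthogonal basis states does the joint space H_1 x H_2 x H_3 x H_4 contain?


dim(H_1 x H_2 x H_3 x H_4) = 11 * 2 * 10 * 7
= 22 * 10 * 7
= 220 * 7
= 1540

1540


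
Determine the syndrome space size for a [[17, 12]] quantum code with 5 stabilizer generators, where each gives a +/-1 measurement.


Each stabilizer generator gives a binary (+1 or -1) measurement outcome.
With 5 independent generators:
Total syndromes = 2^5
= 32

32


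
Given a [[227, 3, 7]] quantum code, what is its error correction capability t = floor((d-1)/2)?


Code parameters: [[227, 3, 7]], distance d = 7.
Number of correctable errors = floor((d-1)/2)
= floor((7 - 1)/2)
= floor(6/2)
= 3

3


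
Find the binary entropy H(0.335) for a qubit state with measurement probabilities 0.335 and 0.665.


S = -p*log2(p) - (1-p)*log2(1-p)
p = 0.3350, 1-p = 0.6650
= -0.3350 * log2(0.3350) - 0.6650 * log2(0.6650)
= -(-0.5286) - (-0.3914)
= 0.9200

0.9200


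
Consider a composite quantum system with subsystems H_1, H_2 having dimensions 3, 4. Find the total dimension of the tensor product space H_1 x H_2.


dim(H_1 x H_2) = 3 * 4
= 12

12


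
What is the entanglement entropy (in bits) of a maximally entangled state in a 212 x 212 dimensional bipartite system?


For a maximally entangled state in d x d:
S = log2(d) = log2(212)
= 7.7279

7.7279


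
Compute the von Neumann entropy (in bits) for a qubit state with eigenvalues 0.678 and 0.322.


S = -p*log2(p) - (1-p)*log2(1-p)
p = 0.6780, 1-p = 0.3220
= -0.6780 * log2(0.6780) - 0.3220 * log2(0.3220)
= -(-0.3801) - (-0.5264)
= 0.9065

0.9065


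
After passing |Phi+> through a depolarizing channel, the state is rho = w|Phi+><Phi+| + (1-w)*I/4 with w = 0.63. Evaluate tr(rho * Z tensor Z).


|Phi+> = (|00> + |11>)/sqrt(2)
For the pure Bell state, <Z_A Z_B> = +1 (Bell-state Pauli correlator).
The maximally-mixed part I/4 has tr(I/4 * P tensor P) = 0 for any traceless Pauli P.
So <Z_A Z_B>_rho = w * (+1) + (1 - w) * 0
= 0.63 * (+1)
= 0.6300

0.6300


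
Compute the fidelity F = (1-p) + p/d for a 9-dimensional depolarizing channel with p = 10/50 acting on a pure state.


F = (1-p) + p/d
= (1 - 0.2000) + 0.2000/9
= 0.8000 + 0.0222
= 0.8222

0.8222


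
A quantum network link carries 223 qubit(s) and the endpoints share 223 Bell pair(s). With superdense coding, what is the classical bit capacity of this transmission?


Superdense coding allows 2 classical bits per shared entangled pair.
223 pair(s) -> 2 * 223 = 446 classical bits

446


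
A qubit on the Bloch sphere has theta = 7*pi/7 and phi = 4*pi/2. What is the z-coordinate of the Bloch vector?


theta = 3.1416, phi = 6.2832
r_z = cos(theta) = -1.0000

-1.0000


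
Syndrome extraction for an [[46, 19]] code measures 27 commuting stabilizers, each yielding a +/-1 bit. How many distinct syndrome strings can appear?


Each stabilizer generator gives a binary (+1 or -1) measurement outcome.
With 27 independent generators:
Total syndromes = 2^27
= 134217728

134217728


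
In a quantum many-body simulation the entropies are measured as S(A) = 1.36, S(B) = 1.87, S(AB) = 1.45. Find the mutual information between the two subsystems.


I(A:B) = S(A) + S(B) - S(AB)
= 1.36 + 1.87 - 1.45
= 1.7800

1.7800


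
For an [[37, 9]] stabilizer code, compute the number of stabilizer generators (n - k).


For an [[n,k]] stabilizer code:
Number of stabilizer generators = n - k
= 37 - 9
= 28

28


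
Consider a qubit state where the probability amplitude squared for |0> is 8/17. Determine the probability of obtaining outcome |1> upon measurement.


|alpha|^2 = 8/17 = 0.4706
|beta|^2 = 1 - 8/17 = 9/17 = 0.5294
P(|1>) = |beta|^2 = 0.5294

0.5294


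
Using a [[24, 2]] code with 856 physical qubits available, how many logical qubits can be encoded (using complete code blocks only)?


Each code block uses 24 physical qubits for 2 logical qubit(s).
Number of complete blocks = floor(856 / 24) = 35
Logical qubits = 35 * 2
= 70

70


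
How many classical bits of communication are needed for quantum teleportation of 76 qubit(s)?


Quantum teleportation requires 2 classical bits per qubit teleported.
76 qubit(s) -> 2 * 76 = 152 classical bits

152


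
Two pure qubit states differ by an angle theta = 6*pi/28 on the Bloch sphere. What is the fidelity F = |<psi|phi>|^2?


For states separated by angle theta on Bloch sphere:
F = cos^2(theta/2)
theta = 6*pi/28 = 0.6732
theta/2 = 0.3366
cos(theta/2) = 0.9439
F = 0.8909

0.8909


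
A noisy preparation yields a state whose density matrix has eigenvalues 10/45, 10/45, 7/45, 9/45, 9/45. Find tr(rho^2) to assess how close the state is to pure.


tr(rho^2) = sum of eigenvalues squared
= (10/45)^2 + (10/45)^2 + (7/45)^2 + (9/45)^2 + (9/45)^2
= (100 + 100 + 49 + 81 + 81) / 2025
= 411/2025
= 0.2030

0.2030


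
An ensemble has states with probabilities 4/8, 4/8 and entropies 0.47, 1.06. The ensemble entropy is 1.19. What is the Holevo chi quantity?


chi = S(rho) - sum_i p_i * S(rho_i)
Weighted entropy = 4/8 * 0.47 + 4/8 * 1.06
= 0.7650
chi = 1.19 - 0.7650
= 0.4250

0.4250


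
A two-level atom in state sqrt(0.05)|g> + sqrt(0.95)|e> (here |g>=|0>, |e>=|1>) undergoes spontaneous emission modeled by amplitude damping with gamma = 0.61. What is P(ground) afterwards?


For amplitude damping with parameter gamma on state sqrt(a)|0> + sqrt(b)|1>:
alpha^2 = 0.05, beta^2 = 0.95
P(|0>) = alpha^2 + gamma * beta^2
= 0.05 + 0.61 * 0.95
= 0.05 + 0.5795
= 0.6295

0.6295


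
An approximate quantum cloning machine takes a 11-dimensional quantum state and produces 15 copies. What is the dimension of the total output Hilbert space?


Output space = H^(tensor 15) where dim(H) = 11
dim = 11^15
= 121 (after 2 factors)
= 1331 (after 3 factors)
= 14641 (after 4 factors)
= 161051 (after 5 factors)
= 1771561 (after 6 factors)
= 19487171 (after 7 factors)
= 214358881 (after 8 factors)
= 2357947691 (after 9 factors)
= 25937424601 (after 10 factors)
= 285311670611 (after 11 factors)
= 3138428376721 (after 12 factors)
= 34522712143931 (after 13 factors)
= 379749833583241 (after 14 factors)
= 4177248169415651 (after 15 factors)
= 4177248169415651

4177248169415651


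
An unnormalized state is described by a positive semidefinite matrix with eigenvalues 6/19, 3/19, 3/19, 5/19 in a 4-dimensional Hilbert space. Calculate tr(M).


tr(M) = sum of eigenvalues
= 6/19 + 3/19 + 3/19 + 5/19
= 17/19
= 0.8947

0.8947


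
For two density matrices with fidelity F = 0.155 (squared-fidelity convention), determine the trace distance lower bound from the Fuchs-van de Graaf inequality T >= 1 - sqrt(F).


Fuchs-van de Graaf (squared-fidelity convention): 1 - sqrt(F) <= T <= sqrt(1 - F).
Lower bound: T >= 1 - sqrt(F)
sqrt(F) = sqrt(0.155) = 0.3937
T >= 1 - 0.3937
T >= 0.6063

0.6063


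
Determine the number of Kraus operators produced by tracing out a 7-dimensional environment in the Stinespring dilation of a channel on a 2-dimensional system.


Tracing out the environment in an orthonormal basis {|i>_E} gives Kraus operators K_i = <i|_E U |0>_E.
Number of Kraus operators = dim(H_env) = d_env
= 7

7


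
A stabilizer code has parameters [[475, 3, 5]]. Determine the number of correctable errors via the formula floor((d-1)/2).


Code parameters: [[475, 3, 5]], distance d = 5.
Number of correctable errors = floor((d-1)/2)
= floor((5 - 1)/2)
= floor(4/2)
= 2

2


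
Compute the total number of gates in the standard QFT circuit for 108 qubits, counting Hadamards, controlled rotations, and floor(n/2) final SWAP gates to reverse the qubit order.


Hadamard gates: 108
Controlled rotations: n*(n-1)/2 = 108*107/2 = 5778
SWAP gates: floor(n/2) = floor(108/2) = 54
Total = 108 + 5778 + 54
= 5940

5940


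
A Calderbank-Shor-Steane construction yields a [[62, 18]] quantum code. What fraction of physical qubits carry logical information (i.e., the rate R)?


Code rate R = k/n
= 18/62
= 0.2903

0.2903


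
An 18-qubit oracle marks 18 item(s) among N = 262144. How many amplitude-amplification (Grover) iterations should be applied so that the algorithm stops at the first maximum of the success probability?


After j Grover iterations the success probability is P(j) = sin^2((2j+1)*theta), where sin(theta) = sqrt(k/N).
N = 2^18 = 262144, k = 18
sin(theta) = sqrt(k/N) = 0.008286407592
theta = arcsin(sqrt(k/N)) = 0.008286502425 rad
P(j) reaches its first maximum when (2j+1)*theta is as close as possible to pi/2, i.e. j = round(pi/(4*theta) - 1/2).
pi/(4*theta) - 1/2 = 94.2804
(For comparison, the common estimate pi/4 * sqrt(N/k) = 94.7815; the exact maximiser is used here.)
Optimal iterations = 94

94
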